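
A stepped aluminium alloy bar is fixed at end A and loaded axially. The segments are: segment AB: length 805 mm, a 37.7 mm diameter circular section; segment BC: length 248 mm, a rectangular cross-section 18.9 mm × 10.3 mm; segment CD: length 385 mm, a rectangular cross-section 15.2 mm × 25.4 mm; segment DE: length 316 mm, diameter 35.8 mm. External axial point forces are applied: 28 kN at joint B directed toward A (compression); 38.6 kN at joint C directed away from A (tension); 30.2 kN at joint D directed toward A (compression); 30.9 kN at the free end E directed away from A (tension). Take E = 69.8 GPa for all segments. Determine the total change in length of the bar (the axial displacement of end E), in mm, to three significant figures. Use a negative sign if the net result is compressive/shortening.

Internal axial forces (sectioning from the free end, tension +): N_DE = 30.9 kN, N_CD = 0.7 kN, N_BC = 39.3 kN, N_AB = 11.3 kN.
A_AB = 1116 mm².
A_BC = 194.7 mm².
A_CD = 386.1 mm².
A_DE = 1007 mm².
δ_AB = 11300·805/(1116·69800) = 0.1167 mm
δ_BC = 39300·248/(194.7·69800) = 0.7173 mm
δ_CD = 700·385/(386.1·69800) = 0.01 mm
δ_DE = 30900·316/(1007·69800) = 0.139 mm
δ = Σδ_i = 0.983 mm.

0.983 mm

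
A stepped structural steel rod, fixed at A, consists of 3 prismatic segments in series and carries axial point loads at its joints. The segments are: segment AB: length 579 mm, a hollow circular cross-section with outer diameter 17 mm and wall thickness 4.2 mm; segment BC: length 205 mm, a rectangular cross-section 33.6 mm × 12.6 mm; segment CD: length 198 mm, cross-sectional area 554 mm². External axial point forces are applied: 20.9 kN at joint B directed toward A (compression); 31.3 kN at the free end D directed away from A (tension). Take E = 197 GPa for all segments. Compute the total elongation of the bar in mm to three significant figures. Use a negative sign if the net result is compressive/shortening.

0.315 mm

Internal axial forces (sectioning from the free end, tension +): N_CD = 31.3 kN, N_BC = 31.3 kN, N_AB = 10.4 kN.
A_AB = 168.9 mm².
A_BC = 423.4 mm².
δ_AB = 10400·579/(168.9·197000) = 0.181 mm
δ_BC = 31300·205/(423.4·197000) = 0.07693 mm
δ_CD = 31300·198/(554·197000) = 0.05678 mm
δ = Σδ_i = 0.3147 mm.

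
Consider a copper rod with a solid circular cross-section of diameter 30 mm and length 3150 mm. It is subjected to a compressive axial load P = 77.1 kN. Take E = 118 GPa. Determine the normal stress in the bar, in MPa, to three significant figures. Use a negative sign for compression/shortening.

-109 MPa

A = 706.9 mm².
σ = N/A = -77100/706.9 = -109.1 MPa.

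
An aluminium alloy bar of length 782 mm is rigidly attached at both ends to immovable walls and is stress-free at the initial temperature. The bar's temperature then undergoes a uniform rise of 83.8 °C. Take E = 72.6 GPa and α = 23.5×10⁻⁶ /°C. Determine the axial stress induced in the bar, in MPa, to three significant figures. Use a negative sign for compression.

-143 MPa

Free thermal expansion αLΔT = 23.5e-6 · 782 · 83.8 = 1.54 mm.
The walls impose strain ε = −(1.54)/782 = -1.9693e-03; σ = Eε = 72600 · -1.9693e-03 = -143 MPa.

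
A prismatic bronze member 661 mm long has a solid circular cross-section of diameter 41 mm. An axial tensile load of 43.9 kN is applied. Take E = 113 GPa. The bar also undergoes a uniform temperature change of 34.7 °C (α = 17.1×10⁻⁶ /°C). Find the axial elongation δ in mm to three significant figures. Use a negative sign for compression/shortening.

A = 1320 mm².
δ_mech = NL/(AE) = 43900·661/(1320·113000) = 0.1945 mm.
δ_thermal = αLΔT = 17.1e-6·661·34.7 = 0.3922 mm.
δ = δ_mech + δ_thermal = 0.5867 mm.

0.587 mm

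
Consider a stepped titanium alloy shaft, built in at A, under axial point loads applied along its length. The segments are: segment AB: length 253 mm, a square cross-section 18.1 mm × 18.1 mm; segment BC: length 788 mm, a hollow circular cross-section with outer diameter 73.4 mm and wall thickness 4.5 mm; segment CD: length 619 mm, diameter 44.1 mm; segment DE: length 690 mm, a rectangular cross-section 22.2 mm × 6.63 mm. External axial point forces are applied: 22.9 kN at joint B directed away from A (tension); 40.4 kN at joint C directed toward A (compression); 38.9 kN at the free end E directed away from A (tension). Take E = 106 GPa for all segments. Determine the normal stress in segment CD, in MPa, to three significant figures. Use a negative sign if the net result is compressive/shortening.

Internal axial forces (sectioning from the free end, tension +): N_DE = 38.9 kN, N_CD = 38.9 kN, N_BC = -1.5 kN, N_AB = 21.4 kN.
A_CD = 1527 mm².
σ_CD = N_CD/A_CD = 38900/1527 = 25.47 MPa.

25.5 MPa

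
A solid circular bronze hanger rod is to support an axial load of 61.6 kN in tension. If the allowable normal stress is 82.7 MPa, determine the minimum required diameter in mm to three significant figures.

Required area A ≥ P/σ_allow = 61600/82.7 = 744.9 mm².
For a solid circular section, d ≥ √(4A/π) = 30.8 mm.

30.8 mm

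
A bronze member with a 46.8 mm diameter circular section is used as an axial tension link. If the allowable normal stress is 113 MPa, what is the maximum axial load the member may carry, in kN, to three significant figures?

A = 1720 mm².
P_max = σ_allow · A = 113 · 1720 = 194400 N = 194.4 kN.

194 kN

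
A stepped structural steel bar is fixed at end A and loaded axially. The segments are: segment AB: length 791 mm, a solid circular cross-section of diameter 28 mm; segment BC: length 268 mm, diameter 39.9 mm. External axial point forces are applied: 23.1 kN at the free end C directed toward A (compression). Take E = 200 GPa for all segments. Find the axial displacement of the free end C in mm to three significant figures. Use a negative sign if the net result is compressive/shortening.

Internal axial forces (sectioning from the free end, tension +): N_BC = -23.1 kN, N_AB = -23.1 kN.
A_AB = 615.8 mm².
A_BC = 1250 mm².
δ_AB = -23100·791/(615.8·200000) = -0.1484 mm
δ_BC = -23100·268/(1250·200000) = -0.02476 mm
δ = Σδ_i = -0.1731 mm.

-0.173 mm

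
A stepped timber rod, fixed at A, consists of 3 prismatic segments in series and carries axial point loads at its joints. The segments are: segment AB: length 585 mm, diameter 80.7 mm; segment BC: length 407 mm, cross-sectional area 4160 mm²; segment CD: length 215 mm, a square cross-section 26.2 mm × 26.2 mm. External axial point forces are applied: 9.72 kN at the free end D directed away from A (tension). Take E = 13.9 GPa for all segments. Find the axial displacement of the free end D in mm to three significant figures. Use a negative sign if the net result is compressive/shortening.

0.367 mm

Internal axial forces (sectioning from the free end, tension +): N_CD = 9.72 kN, N_BC = 9.72 kN, N_AB = 9.72 kN.
A_AB = 5115 mm².
A_CD = 686.4 mm².
δ_AB = 9720·585/(5115·13900) = 0.07998 mm
δ_BC = 9720·407/(4160·13900) = 0.06842 mm
δ_CD = 9720·215/(686.4·13900) = 0.219 mm
δ = Σδ_i = 0.3674 mm.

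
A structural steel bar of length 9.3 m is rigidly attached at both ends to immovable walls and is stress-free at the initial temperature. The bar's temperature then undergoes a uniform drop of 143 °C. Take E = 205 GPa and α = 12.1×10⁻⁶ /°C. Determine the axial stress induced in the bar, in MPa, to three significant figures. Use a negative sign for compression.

Free thermal expansion αLΔT = 12.1e-6 · 9300 · -143 = -16.09 mm.
The walls impose strain ε = −(-16.09)/9300 = 1.7303e-03; σ = Eε = 205000 · 1.7303e-03 = 354.7 MPa.

355 MPa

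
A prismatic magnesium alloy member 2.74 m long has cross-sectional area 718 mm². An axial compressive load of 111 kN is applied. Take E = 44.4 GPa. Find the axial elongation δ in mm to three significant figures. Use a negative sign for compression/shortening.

δ_mech = NL/(AE) = -111000·2740/(718·44400) = -9.54 mm.

-9.54 mm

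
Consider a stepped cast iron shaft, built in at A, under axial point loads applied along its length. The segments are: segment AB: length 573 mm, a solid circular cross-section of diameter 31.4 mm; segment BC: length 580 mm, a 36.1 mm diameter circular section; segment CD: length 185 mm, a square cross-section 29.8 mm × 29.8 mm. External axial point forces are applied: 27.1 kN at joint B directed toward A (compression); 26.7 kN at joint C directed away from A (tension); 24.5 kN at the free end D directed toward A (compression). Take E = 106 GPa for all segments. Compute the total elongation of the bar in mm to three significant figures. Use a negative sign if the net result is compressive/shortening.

-0.210 mm

Internal axial forces (sectioning from the free end, tension +): N_CD = -24.5 kN, N_BC = 2.2 kN, N_AB = -24.9 kN.
A_AB = 774.4 mm².
A_BC = 1024 mm².
A_CD = 888 mm².
δ_AB = -24900·573/(774.4·106000) = -0.1738 mm
δ_BC = 2200·580/(1024·106000) = 0.01176 mm
δ_CD = -24500·185/(888·106000) = -0.04815 mm
δ = Σδ_i = -0.2102 mm.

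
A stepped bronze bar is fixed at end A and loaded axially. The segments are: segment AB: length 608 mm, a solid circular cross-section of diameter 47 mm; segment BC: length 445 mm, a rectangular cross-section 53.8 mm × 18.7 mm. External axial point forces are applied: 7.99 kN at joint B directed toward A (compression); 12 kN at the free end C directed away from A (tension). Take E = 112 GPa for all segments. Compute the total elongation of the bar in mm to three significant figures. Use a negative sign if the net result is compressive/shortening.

0.0599 mm

Internal axial forces (sectioning from the free end, tension +): N_BC = 12 kN, N_AB = 4.01 kN.
A_AB = 1735 mm².
A_BC = 1006 mm².
δ_AB = 4010·608/(1735·112000) = 0.01255 mm
δ_BC = 12000·445/(1006·112000) = 0.04739 mm
δ = Σδ_i = 0.05994 mm.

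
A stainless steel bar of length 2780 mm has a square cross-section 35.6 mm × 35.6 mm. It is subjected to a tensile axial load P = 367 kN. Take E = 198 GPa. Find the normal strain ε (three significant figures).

0.00146

A = 1267 mm².
σ = N/A = 289.6 MPa; ε = σ/E = 289.6/198000 = 1.463e-03.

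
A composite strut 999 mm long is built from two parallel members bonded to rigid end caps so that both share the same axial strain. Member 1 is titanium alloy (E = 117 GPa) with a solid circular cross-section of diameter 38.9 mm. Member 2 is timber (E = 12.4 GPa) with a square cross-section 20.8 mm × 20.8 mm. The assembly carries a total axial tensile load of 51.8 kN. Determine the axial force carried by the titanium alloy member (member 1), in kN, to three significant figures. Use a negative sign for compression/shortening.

49.9 kN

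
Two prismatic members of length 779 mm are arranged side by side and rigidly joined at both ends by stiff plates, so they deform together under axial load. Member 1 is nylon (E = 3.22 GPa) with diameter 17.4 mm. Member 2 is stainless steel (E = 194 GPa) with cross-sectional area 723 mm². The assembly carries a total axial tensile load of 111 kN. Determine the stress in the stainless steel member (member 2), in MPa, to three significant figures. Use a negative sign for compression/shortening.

A_1 = 237.8 mm².
Equal strain + equilibrium ⇒ each member carries load in proportion to AE: A₁E₁ = 765700 N, A₂E₂ = 140300000 N, ΣAE = 141000000 N.
σ₂ = P·E₂/ΣAE = 111000·194000/141000000 = 152.7 MPa.

153 MPa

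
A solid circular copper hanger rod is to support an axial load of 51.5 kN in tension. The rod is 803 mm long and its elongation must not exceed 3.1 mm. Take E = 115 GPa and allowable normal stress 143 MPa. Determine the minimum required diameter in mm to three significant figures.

21.4 mm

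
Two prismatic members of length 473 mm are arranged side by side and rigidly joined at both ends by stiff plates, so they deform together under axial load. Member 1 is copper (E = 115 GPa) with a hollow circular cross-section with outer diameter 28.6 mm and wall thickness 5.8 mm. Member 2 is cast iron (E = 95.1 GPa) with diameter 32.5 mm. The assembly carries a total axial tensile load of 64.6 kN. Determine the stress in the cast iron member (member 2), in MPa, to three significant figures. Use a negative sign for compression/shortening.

48.5 MPa

A_1 = 415.4 mm².
A_2 = 829.6 mm².
Equal strain + equilibrium ⇒ each member carries load in proportion to AE: A₁E₁ = 47780000 N, A₂E₂ = 78890000 N, ΣAE = 126700000 N.
σ₂ = P·E₂/ΣAE = 64600·95100/126700000 = 48.5 MPa.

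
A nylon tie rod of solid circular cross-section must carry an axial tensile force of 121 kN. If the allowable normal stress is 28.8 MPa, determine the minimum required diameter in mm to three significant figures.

73.1 mm

Required area A ≥ P/σ_allow = 121000/28.8 = 4201 mm².
For a solid circular section, d ≥ √(4A/π) = 73.14 mm.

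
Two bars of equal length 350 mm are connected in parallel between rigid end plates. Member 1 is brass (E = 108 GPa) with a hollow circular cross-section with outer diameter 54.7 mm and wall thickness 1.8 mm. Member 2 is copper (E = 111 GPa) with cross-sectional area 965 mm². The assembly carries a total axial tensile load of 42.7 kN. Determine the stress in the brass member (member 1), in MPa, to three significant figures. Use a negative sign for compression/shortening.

33.1 MPa

A_1 = 299.1 mm².
Equal strain + equilibrium ⇒ each member carries load in proportion to AE: A₁E₁ = 32310000 N, A₂E₂ = 107100000 N, ΣAE = 139400000 N.
σ₁ = P·E₁/ΣAE = 42700·108000/139400000 = 33.08 MPa.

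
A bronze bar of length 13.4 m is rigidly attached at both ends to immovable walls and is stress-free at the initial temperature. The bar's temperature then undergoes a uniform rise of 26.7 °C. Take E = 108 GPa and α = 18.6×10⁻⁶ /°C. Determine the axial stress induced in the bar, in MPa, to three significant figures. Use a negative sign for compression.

-53.6 MPa

Free thermal expansion αLΔT = 18.6e-6 · 13400 · 26.7 = 6.655 mm.
The walls impose strain ε = −(6.655)/13400 = -4.9662e-04; σ = Eε = 108000 · -4.9662e-04 = -53.63 MPa.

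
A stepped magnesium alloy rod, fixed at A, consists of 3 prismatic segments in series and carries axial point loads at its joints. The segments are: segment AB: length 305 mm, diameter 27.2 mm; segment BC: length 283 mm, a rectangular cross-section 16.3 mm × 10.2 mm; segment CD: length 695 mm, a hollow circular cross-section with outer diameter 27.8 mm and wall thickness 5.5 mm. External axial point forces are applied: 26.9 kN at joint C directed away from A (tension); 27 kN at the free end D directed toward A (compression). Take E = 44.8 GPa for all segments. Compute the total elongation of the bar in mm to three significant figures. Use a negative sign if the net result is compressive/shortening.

-1.09 mm

Internal axial forces (sectioning from the free end, tension +): N_CD = -27 kN, N_BC = -0.1 kN, N_AB = -0.1 kN.
A_AB = 581.1 mm².
A_BC = 166.3 mm².
A_CD = 385.3 mm².
δ_AB = -100·305/(581.1·44800) = -0.001172 mm
δ_BC = -100·283/(166.3·44800) = -0.003799 mm
δ_CD = -27000·695/(385.3·44800) = -1.087 mm
δ = Σδ_i = -1.092 mm.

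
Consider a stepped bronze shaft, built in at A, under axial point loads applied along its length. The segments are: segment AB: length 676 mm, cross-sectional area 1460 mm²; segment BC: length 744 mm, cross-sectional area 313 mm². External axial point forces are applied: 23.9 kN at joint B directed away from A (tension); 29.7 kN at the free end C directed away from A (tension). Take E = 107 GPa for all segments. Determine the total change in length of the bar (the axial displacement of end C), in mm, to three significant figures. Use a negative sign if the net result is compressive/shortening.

0.892 mm

Internal axial forces (sectioning from the free end, tension +): N_BC = 29.7 kN, N_AB = 53.6 kN.
δ_AB = 53600·676/(1460·107000) = 0.2319 mm
δ_BC = 29700·744/(313·107000) = 0.6598 mm
δ = Σδ_i = 0.8917 mm.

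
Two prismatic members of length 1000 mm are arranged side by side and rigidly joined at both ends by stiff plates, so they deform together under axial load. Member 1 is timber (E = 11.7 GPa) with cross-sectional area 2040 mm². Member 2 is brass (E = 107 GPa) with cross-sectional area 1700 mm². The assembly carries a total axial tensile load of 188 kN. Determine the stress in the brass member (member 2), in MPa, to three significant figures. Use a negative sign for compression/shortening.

Equal strain + equilibrium ⇒ each member carries load in proportion to AE: A₁E₁ = 23870000 N, A₂E₂ = 181900000 N, ΣAE = 205800000 N.
σ₂ = P·E₂/ΣAE = 188000·107000/205800000 = 97.76 MPa.

97.8 MPa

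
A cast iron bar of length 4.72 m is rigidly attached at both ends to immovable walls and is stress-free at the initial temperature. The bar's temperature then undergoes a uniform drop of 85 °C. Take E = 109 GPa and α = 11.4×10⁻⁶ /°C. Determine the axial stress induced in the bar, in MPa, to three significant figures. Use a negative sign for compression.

106 MPa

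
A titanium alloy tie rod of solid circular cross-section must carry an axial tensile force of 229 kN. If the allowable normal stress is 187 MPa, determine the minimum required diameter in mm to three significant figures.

Required area A ≥ P/σ_allow = 229000/187 = 1225 mm².
For a solid circular section, d ≥ √(4A/π) = 39.49 mm.

39.5 mm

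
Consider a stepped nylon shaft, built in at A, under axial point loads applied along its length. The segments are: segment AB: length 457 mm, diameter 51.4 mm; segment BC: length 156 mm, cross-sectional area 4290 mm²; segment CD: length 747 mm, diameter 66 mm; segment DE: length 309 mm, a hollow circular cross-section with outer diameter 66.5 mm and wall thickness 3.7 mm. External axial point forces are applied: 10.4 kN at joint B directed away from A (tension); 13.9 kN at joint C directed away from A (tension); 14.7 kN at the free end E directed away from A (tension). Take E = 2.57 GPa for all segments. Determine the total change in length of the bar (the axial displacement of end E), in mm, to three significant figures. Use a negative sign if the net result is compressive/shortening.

7.42 mm

Internal axial forces (sectioning from the free end, tension +): N_DE = 14.7 kN, N_CD = 14.7 kN, N_BC = 28.6 kN, N_AB = 39 kN.
A_AB = 2075 mm².
A_CD = 3421 mm².
A_DE = 730 mm².
δ_AB = 39000·457/(2075·2570) = 3.342 mm
δ_BC = 28600·156/(4290·2570) = 0.4047 mm
δ_CD = 14700·747/(3421·2570) = 1.249 mm
δ_DE = 14700·309/(730·2570) = 2.421 mm
δ = Σδ_i = 7.417 mm.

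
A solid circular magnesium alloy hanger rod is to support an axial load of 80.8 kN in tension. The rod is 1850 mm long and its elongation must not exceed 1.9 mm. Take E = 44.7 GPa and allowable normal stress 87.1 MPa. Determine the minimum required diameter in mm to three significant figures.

47.3 mm

Required area A ≥ P/σ_allow = 80800/87.1 = 927.7 mm².
For a solid circular section, d ≥ √(4A/π) = 34.37 mm.
Elongation limit: A ≥ PL/(Eδ_allow) = 80800·1850/(44700·1.9) = 1760 mm² ⇒ d ≥ 47.34 mm.
The elongation limit governs.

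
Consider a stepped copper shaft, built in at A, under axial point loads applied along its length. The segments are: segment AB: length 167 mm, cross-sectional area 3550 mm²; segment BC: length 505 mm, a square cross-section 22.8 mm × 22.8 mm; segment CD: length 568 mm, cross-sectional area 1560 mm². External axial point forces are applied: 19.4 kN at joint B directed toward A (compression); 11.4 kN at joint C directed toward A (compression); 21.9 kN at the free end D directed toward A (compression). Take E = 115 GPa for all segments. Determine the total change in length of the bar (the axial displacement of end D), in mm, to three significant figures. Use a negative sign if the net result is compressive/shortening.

-0.372 mm

Internal axial forces (sectioning from the free end, tension +): N_CD = -21.9 kN, N_BC = -33.3 kN, N_AB = -52.7 kN.
A_BC = 519.8 mm².
δ_AB = -52700·167/(3550·115000) = -0.02156 mm
δ_BC = -33300·505/(519.8·115000) = -0.2813 mm
δ_CD = -21900·568/(1560·115000) = -0.06934 mm
δ = Σδ_i = -0.3722 mm.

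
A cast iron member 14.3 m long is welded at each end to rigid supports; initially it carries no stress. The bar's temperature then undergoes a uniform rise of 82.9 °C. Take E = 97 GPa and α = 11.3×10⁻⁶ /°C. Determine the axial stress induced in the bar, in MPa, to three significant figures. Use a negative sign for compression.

Free thermal expansion αLΔT = 11.3e-6 · 14300 · 82.9 = 13.4 mm.
The walls impose strain ε = −(13.4)/14300 = -9.3677e-04; σ = Eε = 97000 · -9.3677e-04 = -90.87 MPa.

-90.9 MPa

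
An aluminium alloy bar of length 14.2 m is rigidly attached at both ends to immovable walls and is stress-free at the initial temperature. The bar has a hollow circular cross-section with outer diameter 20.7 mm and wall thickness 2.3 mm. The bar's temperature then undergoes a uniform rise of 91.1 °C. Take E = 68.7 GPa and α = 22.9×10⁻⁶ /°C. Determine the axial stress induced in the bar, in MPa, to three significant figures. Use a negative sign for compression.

-143 MPa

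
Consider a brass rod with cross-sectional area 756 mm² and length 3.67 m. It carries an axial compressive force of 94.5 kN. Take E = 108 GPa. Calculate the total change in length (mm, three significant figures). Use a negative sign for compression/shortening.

δ_mech = NL/(AE) = -94500·3670/(756·108000) = -4.248 mm.

-4.25 mm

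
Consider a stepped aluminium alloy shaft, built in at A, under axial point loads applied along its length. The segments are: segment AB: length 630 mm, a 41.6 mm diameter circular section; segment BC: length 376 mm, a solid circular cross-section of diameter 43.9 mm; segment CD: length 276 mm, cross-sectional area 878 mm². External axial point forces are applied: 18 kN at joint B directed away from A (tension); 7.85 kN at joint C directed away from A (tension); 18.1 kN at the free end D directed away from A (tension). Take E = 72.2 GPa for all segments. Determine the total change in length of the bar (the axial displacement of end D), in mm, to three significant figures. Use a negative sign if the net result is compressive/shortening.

0.450 mm

Internal axial forces (sectioning from the free end, tension +): N_CD = 18.1 kN, N_BC = 25.95 kN, N_AB = 43.95 kN.
A_AB = 1359 mm².
A_BC = 1514 mm².
δ_AB = 43950·630/(1359·72200) = 0.2822 mm
δ_BC = 25950·376/(1514·72200) = 0.08928 mm
δ_CD = 18100·276/(878·72200) = 0.07881 mm
δ = Σδ_i = 0.4502 mm.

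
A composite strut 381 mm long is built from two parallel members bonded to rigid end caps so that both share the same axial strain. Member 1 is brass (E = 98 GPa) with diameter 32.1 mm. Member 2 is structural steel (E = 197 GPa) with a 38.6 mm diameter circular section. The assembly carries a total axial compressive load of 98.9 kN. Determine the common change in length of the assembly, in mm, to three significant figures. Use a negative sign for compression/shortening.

-0.122 mm

A_1 = 809.3 mm².
A_2 = 1170 mm².
Equal strain + equilibrium ⇒ each member carries load in proportion to AE: A₁E₁ = 79310000 N, A₂E₂ = 230500000 N, ΣAE = 309800000 N.
δ = PL/ΣAE = -98900·381/309800000 = -0.1216 mm.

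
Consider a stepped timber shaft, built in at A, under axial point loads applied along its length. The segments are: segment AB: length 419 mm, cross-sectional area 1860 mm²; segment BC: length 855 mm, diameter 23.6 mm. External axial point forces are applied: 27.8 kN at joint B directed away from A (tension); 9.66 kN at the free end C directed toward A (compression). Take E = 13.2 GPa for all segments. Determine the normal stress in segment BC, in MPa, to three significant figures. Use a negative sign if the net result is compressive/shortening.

-22.1 MPa

Internal axial forces (sectioning from the free end, tension +): N_BC = -9.66 kN, N_AB = 18.14 kN.
A_BC = 437.4 mm².
σ_BC = N_BC/A_BC = -9660/437.4 = -22.08 MPa.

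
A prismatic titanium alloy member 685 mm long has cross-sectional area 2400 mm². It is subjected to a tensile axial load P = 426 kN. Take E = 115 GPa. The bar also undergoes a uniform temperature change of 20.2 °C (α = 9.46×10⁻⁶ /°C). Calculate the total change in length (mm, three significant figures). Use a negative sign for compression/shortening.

1.19 mm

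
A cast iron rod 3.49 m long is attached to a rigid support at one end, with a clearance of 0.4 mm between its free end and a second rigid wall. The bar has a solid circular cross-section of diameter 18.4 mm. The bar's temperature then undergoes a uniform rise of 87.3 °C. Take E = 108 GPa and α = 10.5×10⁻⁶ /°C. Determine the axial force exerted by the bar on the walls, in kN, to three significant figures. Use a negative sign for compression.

-23.0 kN

Free thermal expansion αLΔT = 10.5e-6 · 3490 · 87.3 = 3.199 mm.
The walls engage after the gap closes; constrained expansion = 3.199 − 0.4 = 2.799 mm.
The walls impose strain ε = −(2.799)/3490 = -8.0204e-04; σ = Eε = 108000 · -8.0204e-04 = -86.62 MPa.
Wall reaction R = σ·A = -86.62·265.9 = -23030 N = -23.03 kN.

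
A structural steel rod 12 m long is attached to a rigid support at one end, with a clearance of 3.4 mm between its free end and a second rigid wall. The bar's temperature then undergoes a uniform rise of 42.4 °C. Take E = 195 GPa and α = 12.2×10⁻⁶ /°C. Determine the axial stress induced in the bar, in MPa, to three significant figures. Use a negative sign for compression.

-45.6 MPa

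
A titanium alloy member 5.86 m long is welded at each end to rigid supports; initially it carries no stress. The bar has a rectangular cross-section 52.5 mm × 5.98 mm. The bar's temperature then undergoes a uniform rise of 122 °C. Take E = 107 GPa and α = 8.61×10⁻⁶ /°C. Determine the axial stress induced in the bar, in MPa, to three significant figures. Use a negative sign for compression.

Free thermal expansion αLΔT = 8.61e-6 · 5860 · 122 = 6.155 mm.
The walls impose strain ε = −(6.155)/5860 = -1.0504e-03; σ = Eε = 107000 · -1.0504e-03 = -112.4 MPa.

-112 MPa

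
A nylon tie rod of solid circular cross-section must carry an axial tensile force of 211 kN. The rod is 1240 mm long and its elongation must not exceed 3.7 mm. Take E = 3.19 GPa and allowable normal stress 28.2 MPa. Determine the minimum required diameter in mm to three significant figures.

168 mm

Required area A ≥ P/σ_allow = 211000/28.2 = 7482 mm².
For a solid circular section, d ≥ √(4A/π) = 97.6 mm.
Elongation limit: A ≥ PL/(Eδ_allow) = 211000·1240/(3190·3.7) = 22170 mm² ⇒ d ≥ 168 mm.
The elongation limit governs.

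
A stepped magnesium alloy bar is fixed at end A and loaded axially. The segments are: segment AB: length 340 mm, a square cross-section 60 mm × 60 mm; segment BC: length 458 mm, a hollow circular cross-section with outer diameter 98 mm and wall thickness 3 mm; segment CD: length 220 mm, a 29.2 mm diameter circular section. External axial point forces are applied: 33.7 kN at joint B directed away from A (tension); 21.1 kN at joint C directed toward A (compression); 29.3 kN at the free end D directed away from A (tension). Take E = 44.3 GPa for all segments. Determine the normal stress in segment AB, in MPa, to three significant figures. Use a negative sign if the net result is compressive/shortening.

Internal axial forces (sectioning from the free end, tension +): N_CD = 29.3 kN, N_BC = 8.2 kN, N_AB = 41.9 kN.
A_AB = 3600 mm².
σ_AB = N_AB/A_AB = 41900/3600 = 11.64 MPa.

11.6 MPa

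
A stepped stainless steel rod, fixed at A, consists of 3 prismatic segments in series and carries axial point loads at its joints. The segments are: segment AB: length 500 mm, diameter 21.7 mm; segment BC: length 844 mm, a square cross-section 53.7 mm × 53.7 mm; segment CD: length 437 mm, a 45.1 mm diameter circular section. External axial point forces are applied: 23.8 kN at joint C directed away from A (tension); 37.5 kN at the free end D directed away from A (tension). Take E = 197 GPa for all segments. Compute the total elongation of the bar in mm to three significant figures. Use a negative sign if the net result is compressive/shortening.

Internal axial forces (sectioning from the free end, tension +): N_CD = 37.5 kN, N_BC = 61.3 kN, N_AB = 61.3 kN.
A_AB = 369.8 mm².
A_BC = 2884 mm².
A_CD = 1598 mm².
δ_AB = 61300·500/(369.8·197000) = 0.4207 mm
δ_BC = 61300·844/(2884·197000) = 0.09107 mm
δ_CD = 37500·437/(1598·197000) = 0.05207 mm
δ = Σδ_i = 0.5638 mm.

0.564 mm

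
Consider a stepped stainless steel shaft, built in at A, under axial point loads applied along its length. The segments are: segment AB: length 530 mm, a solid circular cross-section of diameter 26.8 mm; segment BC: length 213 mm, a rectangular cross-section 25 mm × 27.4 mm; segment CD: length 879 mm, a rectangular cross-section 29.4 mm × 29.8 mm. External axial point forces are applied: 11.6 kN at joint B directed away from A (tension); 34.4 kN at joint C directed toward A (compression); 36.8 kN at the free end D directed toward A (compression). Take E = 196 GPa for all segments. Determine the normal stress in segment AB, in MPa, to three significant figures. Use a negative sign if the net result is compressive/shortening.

-106 MPa

Internal axial forces (sectioning from the free end, tension +): N_CD = -36.8 kN, N_BC = -71.2 kN, N_AB = -59.6 kN.
A_AB = 564.1 mm².
σ_AB = N_AB/A_AB = -59600/564.1 = -105.7 MPa.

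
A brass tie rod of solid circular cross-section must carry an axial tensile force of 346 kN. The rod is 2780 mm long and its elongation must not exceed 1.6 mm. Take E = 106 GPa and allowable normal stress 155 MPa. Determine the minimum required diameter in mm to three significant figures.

Required area A ≥ P/σ_allow = 346000/155 = 2232 mm².
For a solid circular section, d ≥ √(4A/π) = 53.31 mm.
Elongation limit: A ≥ PL/(Eδ_allow) = 346000·2780/(106000·1.6) = 5671 mm² ⇒ d ≥ 84.98 mm.
The elongation limit governs.

85.0 mm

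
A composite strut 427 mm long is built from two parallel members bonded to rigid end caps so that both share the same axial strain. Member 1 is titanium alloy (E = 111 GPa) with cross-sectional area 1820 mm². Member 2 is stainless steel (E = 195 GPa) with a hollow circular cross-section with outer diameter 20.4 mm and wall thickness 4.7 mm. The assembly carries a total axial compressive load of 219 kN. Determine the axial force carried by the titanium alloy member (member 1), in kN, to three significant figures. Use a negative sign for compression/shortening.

-179 kN

A_2 = 231.8 mm².
Equal strain + equilibrium ⇒ each member carries load in proportion to AE: A₁E₁ = 202000000 N, A₂E₂ = 45200000 N, ΣAE = 247200000 N.
F₁ = P·A₁E₁/ΣAE = -219000·202000000/247200000 = -179000 N.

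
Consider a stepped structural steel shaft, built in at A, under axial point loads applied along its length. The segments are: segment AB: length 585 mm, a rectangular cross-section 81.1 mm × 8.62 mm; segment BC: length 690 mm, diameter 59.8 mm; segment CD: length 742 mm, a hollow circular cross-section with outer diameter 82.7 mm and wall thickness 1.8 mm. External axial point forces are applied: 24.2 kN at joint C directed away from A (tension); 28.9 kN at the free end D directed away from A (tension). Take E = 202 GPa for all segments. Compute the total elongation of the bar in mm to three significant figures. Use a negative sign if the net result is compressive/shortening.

Internal axial forces (sectioning from the free end, tension +): N_CD = 28.9 kN, N_BC = 53.1 kN, N_AB = 53.1 kN.
A_AB = 699.1 mm².
A_BC = 2809 mm².
A_CD = 457.5 mm².
δ_AB = 53100·585/(699.1·202000) = 0.22 mm
δ_BC = 53100·690/(2809·202000) = 0.06458 mm
δ_CD = 28900·742/(457.5·202000) = 0.232 mm
δ = Σδ_i = 0.5166 mm.

0.517 mm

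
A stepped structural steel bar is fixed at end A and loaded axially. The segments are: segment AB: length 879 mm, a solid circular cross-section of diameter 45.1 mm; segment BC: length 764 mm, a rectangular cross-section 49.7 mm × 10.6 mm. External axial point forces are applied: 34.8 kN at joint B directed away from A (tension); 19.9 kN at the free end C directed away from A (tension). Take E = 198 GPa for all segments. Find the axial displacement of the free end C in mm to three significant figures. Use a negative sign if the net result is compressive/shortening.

0.298 mm

Internal axial forces (sectioning from the free end, tension +): N_BC = 19.9 kN, N_AB = 54.7 kN.
A_AB = 1598 mm².
A_BC = 526.8 mm².
δ_AB = 54700·879/(1598·198000) = 0.152 mm
δ_BC = 19900·764/(526.8·198000) = 0.1458 mm
δ = Σδ_i = 0.2978 mm.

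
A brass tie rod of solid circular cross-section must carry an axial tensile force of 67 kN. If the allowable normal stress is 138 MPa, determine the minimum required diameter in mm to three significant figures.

24.9 mm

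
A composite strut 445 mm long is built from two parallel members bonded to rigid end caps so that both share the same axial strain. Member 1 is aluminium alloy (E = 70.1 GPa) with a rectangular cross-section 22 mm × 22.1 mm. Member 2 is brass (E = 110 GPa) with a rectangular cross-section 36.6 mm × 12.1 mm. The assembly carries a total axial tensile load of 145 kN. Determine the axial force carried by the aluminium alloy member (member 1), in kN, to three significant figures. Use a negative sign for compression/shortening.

59.7 kN

A_1 = 486.2 mm².
A_2 = 442.9 mm².
Equal strain + equilibrium ⇒ each member carries load in proportion to AE: A₁E₁ = 34080000 N, A₂E₂ = 48710000 N, ΣAE = 82800000 N.
F₁ = P·A₁E₁/ΣAE = 145000·34080000/82800000 = 59690 N.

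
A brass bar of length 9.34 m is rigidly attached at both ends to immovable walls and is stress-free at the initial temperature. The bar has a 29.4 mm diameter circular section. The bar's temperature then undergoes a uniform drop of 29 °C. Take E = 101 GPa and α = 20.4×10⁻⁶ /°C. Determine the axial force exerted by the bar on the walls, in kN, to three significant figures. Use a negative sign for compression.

Free thermal expansion αLΔT = 20.4e-6 · 9340 · -29 = -5.526 mm.
The walls impose strain ε = −(-5.526)/9340 = 5.9160e-04; σ = Eε = 101000 · 5.9160e-04 = 59.75 MPa.
Wall reaction R = σ·A = 59.75·678.9 = 40560 N = 40.56 kN.

40.6 kN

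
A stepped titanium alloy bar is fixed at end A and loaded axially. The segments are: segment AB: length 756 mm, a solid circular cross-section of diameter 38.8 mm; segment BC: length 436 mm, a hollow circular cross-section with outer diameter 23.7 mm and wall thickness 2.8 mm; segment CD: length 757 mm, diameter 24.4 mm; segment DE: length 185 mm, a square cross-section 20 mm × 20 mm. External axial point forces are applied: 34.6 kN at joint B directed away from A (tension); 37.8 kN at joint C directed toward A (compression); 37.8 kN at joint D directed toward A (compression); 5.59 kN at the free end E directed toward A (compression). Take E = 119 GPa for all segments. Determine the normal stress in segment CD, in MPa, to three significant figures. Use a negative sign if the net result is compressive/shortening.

Internal axial forces (sectioning from the free end, tension +): N_DE = -5.59 kN, N_CD = -43.39 kN, N_BC = -81.19 kN, N_AB = -46.59 kN.
A_CD = 467.6 mm².
σ_CD = N_CD/A_CD = -43390/467.6 = -92.79 MPa.

-92.8 MPa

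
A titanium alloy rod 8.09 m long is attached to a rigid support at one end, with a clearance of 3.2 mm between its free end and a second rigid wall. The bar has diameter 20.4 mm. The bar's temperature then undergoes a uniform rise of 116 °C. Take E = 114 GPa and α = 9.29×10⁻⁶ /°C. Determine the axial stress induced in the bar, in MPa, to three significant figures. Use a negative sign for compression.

Free thermal expansion αLΔT = 9.29e-6 · 8090 · 116 = 8.718 mm.
The walls engage after the gap closes; constrained expansion = 8.718 − 3.2 = 5.518 mm.
The walls impose strain ε = −(5.518)/8090 = -6.8209e-04; σ = Eε = 114000 · -6.8209e-04 = -77.76 MPa.

-77.8 MPa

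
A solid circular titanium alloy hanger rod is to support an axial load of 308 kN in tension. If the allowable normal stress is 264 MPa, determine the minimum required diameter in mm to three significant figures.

Required area A ≥ P/σ_allow = 308000/264 = 1167 mm².
For a solid circular section, d ≥ √(4A/π) = 38.54 mm.

38.5 mm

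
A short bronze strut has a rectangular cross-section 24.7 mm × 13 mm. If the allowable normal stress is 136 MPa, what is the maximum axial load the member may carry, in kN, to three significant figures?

43.7 kN

A = 321.1 mm².
P_max = σ_allow · A = 136 · 321.1 = 43670 N = 43.67 kN.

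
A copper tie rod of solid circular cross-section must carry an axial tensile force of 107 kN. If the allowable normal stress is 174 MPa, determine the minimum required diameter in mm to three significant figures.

28.0 mm

Required area A ≥ P/σ_allow = 107000/174 = 614.9 mm².
For a solid circular section, d ≥ √(4A/π) = 27.98 mm.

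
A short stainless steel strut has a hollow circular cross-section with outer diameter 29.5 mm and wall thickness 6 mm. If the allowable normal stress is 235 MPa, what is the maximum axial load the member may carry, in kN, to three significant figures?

A = 443 mm².
P_max = σ_allow · A = 235 · 443 = 104100 N = 104.1 kN.

104 kN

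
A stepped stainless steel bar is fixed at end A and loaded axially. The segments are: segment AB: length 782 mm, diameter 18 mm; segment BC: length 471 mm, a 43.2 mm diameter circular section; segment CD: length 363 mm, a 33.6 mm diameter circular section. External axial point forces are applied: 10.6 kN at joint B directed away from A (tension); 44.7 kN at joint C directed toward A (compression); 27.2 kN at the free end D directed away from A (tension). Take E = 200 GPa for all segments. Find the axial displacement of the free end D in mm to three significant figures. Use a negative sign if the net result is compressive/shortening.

-0.0785 mm

Internal axial forces (sectioning from the free end, tension +): N_CD = 27.2 kN, N_BC = -17.5 kN, N_AB = -6.9 kN.
A_AB = 254.5 mm².
A_BC = 1466 mm².
A_CD = 886.7 mm².
δ_AB = -6900·782/(254.5·200000) = -0.106 mm
δ_BC = -17500·471/(1466·200000) = -0.02812 mm
δ_CD = 27200·363/(886.7·200000) = 0.05568 mm
δ = Σδ_i = -0.07846 mm.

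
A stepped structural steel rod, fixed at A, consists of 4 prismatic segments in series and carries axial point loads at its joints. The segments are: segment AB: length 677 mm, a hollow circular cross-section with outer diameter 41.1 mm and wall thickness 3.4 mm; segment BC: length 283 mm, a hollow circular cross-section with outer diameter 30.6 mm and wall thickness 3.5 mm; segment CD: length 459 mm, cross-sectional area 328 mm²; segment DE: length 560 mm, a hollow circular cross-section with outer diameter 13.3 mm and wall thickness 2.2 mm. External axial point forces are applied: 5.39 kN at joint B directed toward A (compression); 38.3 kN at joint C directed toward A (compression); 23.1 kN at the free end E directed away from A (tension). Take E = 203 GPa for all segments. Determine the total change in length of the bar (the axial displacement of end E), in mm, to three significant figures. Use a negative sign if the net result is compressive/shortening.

0.748 mm

Internal axial forces (sectioning from the free end, tension +): N_DE = 23.1 kN, N_CD = 23.1 kN, N_BC = -15.2 kN, N_AB = -20.59 kN.
A_AB = 402.7 mm².
A_BC = 298 mm².
A_DE = 76.72 mm².
δ_AB = -20590·677/(402.7·203000) = -0.1705 mm
δ_BC = -15200·283/(298·203000) = -0.07111 mm
δ_CD = 23100·459/(328·203000) = 0.1592 mm
δ_DE = 23100·560/(76.72·203000) = 0.8306 mm
δ = Σδ_i = 0.7482 mm.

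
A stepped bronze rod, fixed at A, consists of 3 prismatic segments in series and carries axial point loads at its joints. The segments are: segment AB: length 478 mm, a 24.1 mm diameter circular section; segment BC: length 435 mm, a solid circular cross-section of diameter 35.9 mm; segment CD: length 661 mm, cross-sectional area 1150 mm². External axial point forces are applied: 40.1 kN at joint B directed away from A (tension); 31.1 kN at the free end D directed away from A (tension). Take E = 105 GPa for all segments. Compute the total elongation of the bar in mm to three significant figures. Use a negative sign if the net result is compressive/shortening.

Internal axial forces (sectioning from the free end, tension +): N_CD = 31.1 kN, N_BC = 31.1 kN, N_AB = 71.2 kN.
A_AB = 456.2 mm².
A_BC = 1012 mm².
δ_AB = 71200·478/(456.2·105000) = 0.7105 mm
δ_BC = 31100·435/(1012·105000) = 0.1273 mm
δ_CD = 31100·661/(1150·105000) = 0.1702 mm
δ = Σδ_i = 1.008 mm.

1.01 mm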